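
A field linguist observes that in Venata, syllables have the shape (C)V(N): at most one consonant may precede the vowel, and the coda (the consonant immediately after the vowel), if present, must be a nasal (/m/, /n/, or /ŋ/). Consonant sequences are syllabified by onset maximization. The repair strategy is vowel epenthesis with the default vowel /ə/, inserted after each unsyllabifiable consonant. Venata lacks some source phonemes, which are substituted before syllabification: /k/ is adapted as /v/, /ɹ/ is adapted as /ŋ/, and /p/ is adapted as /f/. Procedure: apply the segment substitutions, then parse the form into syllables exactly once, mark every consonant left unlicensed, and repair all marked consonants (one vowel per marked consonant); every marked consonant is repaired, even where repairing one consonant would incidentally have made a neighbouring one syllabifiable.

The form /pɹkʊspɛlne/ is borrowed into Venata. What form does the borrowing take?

fəŋəvʊsəfɛləne

Substitution: /p/ → /f/, /ɹ/ → /ŋ/, /k/ → /v/, giving /fŋvʊsfɛlne/.
Syllabifying with onset maximization leaves /f/, /ŋ/, /s/, /l/ stranded (only a nasal (/m/, /n/, or /ŋ/) is licensed in coda position; onsets are limited to one consonant).
Inserting the epenthetic vowel yields /f/ → /fə/, /ŋ/ → /ŋə/, /s/ → /sə/, /l/ → /lə/.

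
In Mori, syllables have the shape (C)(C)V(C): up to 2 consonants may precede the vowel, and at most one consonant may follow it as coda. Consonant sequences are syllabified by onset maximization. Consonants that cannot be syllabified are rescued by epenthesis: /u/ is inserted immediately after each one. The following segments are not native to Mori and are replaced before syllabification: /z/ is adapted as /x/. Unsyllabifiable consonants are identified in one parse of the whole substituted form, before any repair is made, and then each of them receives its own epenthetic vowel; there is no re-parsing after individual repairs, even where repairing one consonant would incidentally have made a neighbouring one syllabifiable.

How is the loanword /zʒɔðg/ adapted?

Substitution: /z/ → /x/, giving /xʒɔðg/.
The consonants /g/ cannot be parsed into a legal (C)(C)V(C) syllable (at most one coda consonant is licensed; onsets may contain at most 2 consonants).
Epenthesis after each stranded consonant: /g/ → /gu/.

xʒɔðgu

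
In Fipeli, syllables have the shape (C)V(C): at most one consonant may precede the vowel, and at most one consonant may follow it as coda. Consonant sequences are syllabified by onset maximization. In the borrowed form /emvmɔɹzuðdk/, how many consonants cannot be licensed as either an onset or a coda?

Syllabifying with onset maximization leaves /v/, /d/, /k/ stranded (at most one coda consonant is licensed; onsets are limited to one consonant).

3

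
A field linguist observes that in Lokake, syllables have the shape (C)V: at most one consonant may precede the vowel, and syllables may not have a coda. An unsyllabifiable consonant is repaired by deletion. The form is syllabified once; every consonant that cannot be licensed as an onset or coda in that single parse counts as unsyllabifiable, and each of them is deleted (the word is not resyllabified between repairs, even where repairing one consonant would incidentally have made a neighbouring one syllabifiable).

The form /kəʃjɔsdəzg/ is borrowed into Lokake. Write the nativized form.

kəjɔdə

Under (C)V, the unsyllabifiable consonants are /ʃ/, /s/, /z/, /g/ (no codas are permitted; onsets are limited to one consonant).
Deleting the stranded consonants removes /ʃ/, /s/, /z/, /g/.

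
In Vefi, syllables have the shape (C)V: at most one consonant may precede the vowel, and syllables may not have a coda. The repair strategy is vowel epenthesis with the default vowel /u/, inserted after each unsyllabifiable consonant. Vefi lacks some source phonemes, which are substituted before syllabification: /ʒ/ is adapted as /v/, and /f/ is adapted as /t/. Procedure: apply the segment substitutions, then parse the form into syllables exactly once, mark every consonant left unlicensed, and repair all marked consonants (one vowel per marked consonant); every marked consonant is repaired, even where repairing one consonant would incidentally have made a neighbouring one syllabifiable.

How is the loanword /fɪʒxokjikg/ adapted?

Substitution: /f/ → /t/, /ʒ/ → /v/, giving /tɪvxokjikg/.
Under (C)V, the unsyllabifiable consonants are /v/, /k/, /k/, /g/ (no codas are permitted; onsets are limited to one consonant).
Epenthesis after each stranded consonant: /v/ → /vu/, /k/ → /ku/, /k/ → /ku/, /g/ → /gu/.

tɪvuxokujikugu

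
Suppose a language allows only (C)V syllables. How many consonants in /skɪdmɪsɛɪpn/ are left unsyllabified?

4

The consonants /s/, /d/, /p/, /n/ cannot be parsed into a legal (C)V syllable (no codas are permitted; onsets are limited to one consonant).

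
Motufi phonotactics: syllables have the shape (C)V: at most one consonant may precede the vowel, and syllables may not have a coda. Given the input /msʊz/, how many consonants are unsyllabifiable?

Syllabifying with onset maximization leaves /m/, /z/ stranded (no codas are permitted; onsets are limited to one consonant).

2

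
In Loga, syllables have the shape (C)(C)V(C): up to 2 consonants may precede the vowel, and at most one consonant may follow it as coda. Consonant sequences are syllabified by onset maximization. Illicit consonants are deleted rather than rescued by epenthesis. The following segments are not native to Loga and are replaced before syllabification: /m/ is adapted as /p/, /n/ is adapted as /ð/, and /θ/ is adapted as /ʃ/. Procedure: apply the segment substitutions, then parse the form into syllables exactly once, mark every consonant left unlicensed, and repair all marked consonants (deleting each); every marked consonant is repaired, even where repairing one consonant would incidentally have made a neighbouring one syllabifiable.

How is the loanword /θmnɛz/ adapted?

pðɛz

Substitution: /θ/ → /ʃ/, /m/ → /p/, /n/ → /ð/, giving /ʃpðɛz/.
The consonants /ʃ/ cannot be parsed into a legal (C)(C)V(C) syllable (at most one coda consonant is licensed; onsets may contain at most 2 consonants).
Deletion applies to /ʃ/.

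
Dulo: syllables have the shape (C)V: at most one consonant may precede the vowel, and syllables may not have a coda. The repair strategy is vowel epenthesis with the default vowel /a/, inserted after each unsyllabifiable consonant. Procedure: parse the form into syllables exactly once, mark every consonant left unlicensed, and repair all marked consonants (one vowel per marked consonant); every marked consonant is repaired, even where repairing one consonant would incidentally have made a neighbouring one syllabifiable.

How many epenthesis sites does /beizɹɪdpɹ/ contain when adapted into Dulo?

The unsyllabifiable consonants are /z/, /d/, /p/, /ɹ/; each receives one epenthetic vowel.

4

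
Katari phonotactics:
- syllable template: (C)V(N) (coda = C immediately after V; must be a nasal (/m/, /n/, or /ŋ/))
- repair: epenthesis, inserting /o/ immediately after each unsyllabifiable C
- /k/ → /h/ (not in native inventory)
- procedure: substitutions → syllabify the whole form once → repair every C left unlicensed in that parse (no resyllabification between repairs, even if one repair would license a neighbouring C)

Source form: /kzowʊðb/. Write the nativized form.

Substitution: /k/ → /h/, giving /hzowʊðb/.
The consonants /h/, /ð/, /b/ cannot be parsed into a legal (C)V(N) syllable (only a nasal (/m/, /n/, or /ŋ/) is licensed in coda position; onsets are limited to one consonant).
Inserting the epenthetic vowel yields /h/ → /ho/, /ð/ → /ðo/, /b/ → /bo/.

hozowʊðobo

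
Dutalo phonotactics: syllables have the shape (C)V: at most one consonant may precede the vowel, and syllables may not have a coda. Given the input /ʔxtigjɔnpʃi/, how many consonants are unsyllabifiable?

5

Under (C)V, the unsyllabifiable consonants are /ʔ/, /x/, /g/, /n/, /p/ (no codas are permitted; onsets are limited to one consonant).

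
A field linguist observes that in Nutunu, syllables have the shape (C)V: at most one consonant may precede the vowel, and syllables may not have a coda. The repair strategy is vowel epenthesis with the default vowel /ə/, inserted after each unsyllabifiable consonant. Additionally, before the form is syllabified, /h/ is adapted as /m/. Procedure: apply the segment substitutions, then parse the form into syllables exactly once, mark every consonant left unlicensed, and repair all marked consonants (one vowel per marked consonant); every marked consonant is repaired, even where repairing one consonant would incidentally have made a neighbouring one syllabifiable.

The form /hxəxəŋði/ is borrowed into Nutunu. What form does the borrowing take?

məxəxəŋəði

Substitution: /h/ → /m/, giving /mxəxəŋði/.
Under (C)V, the unsyllabifiable consonants are /m/, /ŋ/ (no codas are permitted; onsets are limited to one consonant).
Inserting the epenthetic vowel yields /m/ → /mə/, /ŋ/ → /ŋə/.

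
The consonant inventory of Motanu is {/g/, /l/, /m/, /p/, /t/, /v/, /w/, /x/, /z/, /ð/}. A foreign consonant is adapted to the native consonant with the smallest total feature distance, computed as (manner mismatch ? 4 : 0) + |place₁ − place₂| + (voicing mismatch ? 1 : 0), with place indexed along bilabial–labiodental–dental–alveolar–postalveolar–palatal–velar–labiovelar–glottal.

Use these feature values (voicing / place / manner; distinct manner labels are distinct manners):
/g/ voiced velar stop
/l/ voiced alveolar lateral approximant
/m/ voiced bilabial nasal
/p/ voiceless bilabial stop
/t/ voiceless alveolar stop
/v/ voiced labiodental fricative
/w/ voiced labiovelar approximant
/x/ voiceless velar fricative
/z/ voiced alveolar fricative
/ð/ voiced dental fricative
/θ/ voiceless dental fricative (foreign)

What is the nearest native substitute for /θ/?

/ð/ is closest: same manner (fricative), place distance 0 (dental→dental), voicing differs (+1); total 1. Next closest is /v/ at distance 2.

ð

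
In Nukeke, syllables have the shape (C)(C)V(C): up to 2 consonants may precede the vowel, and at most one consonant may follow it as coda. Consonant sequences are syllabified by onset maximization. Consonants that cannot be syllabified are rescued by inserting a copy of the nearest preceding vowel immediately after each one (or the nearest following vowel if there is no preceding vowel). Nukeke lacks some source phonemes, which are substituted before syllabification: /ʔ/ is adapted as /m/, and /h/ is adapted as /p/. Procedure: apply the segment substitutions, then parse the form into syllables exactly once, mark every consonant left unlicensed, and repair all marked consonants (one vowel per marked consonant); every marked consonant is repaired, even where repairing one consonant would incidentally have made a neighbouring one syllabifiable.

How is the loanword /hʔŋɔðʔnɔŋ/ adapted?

pɔmŋɔðmnɔŋ

Substitution: /h/ → /p/, /ʔ/ → /m/, giving /pmŋɔðmnɔŋ/.
Syllabifying with onset maximization leaves /p/ stranded (at most one coda consonant is licensed; onsets may contain at most 2 consonants).
Epenthesis after each stranded consonant: /p/ → /pɔ/.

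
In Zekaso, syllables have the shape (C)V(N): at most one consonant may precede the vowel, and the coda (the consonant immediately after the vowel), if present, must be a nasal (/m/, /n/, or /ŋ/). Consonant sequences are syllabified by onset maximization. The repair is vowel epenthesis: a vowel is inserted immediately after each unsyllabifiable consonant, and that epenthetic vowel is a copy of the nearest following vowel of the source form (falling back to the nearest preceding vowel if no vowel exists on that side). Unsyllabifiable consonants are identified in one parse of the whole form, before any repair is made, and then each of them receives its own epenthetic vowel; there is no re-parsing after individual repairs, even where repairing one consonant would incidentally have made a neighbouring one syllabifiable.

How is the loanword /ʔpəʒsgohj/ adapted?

ʔəpəʒosogohojo

Under (C)V(N), the unsyllabifiable consonants are /ʔ/, /ʒ/, /s/, /h/, /j/ (only a nasal (/m/, /n/, or /ŋ/) is licensed in coda position; onsets are limited to one consonant).
Epenthesis after each stranded consonant: /ʔ/ → /ʔə/, /ʒ/ → /ʒo/, /s/ → /so/, /h/ → /ho/, /j/ → /jo/.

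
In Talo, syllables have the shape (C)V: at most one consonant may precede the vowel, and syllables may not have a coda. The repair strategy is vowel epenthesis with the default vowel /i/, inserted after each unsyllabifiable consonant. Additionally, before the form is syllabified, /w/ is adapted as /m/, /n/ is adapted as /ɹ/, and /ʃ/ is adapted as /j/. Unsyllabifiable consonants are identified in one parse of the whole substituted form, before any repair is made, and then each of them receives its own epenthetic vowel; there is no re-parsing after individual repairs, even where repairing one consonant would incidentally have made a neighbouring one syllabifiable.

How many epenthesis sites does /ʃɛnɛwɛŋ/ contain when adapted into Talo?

1

After substitution the input is /jɛɹɛmɛŋ/.
The unsyllabifiable consonants are /ŋ/; each receives one epenthetic vowel.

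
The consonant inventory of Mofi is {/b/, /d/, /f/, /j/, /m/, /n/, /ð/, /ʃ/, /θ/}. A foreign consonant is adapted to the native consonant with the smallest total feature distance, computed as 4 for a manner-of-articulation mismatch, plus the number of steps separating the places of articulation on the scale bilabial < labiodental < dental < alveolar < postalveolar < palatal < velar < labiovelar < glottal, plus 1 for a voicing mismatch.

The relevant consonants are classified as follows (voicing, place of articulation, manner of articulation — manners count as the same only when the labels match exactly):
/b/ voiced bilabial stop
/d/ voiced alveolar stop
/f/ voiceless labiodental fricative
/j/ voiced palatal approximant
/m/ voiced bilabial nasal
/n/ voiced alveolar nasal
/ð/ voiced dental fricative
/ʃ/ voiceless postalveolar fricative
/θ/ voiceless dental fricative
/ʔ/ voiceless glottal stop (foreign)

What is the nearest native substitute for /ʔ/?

/d/ is closest: same manner (stop), place distance 5 (glottal→alveolar), voicing differs (+1); total 6. Next closest is /j/ at distance 8.

d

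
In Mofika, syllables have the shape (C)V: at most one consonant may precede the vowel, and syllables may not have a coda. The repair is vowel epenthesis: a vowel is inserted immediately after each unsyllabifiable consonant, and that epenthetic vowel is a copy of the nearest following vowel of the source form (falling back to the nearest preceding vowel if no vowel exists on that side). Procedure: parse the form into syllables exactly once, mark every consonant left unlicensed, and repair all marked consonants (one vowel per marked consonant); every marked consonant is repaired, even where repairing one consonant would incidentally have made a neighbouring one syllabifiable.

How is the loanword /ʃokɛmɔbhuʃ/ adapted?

Syllabifying with onset maximization leaves /b/, /ʃ/ stranded (no codas are permitted; onsets are limited to one consonant).
Inserting the epenthetic vowel yields /b/ → /bu/, /ʃ/ → /ʃu/.

ʃokɛmɔbuhuʃu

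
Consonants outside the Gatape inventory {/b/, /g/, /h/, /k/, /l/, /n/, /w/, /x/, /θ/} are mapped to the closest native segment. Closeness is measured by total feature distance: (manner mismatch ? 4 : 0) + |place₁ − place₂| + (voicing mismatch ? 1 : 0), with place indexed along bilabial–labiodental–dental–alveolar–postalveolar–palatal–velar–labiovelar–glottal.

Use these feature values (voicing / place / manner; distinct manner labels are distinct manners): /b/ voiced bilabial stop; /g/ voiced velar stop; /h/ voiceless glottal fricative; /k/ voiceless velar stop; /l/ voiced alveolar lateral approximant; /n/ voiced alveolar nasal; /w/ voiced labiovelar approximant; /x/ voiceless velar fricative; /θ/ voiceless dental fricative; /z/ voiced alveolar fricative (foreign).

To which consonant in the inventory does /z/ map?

/θ/ is closest: same manner (fricative), place distance 1 (alveolar→dental), voicing differs (+1); total 2. Next closest is /l/ at distance 4.

θ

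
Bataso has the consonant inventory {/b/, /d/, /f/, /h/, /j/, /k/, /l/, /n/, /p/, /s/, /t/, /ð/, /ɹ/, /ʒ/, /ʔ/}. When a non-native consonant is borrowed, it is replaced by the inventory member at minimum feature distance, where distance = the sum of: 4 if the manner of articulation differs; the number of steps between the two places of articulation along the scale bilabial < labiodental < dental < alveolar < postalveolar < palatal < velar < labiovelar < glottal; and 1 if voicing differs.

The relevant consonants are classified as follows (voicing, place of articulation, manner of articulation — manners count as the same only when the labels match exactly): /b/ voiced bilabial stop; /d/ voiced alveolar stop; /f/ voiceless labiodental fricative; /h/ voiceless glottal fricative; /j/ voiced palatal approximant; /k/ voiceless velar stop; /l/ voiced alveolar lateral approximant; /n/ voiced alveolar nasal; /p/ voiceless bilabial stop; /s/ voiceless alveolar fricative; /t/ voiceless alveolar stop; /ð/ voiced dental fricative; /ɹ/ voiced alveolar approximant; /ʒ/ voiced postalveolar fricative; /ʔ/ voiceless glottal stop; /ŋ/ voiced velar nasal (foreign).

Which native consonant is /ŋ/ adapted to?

/n/ is closest: same manner (nasal), place distance 3 (velar→alveolar), same voicing; total 3. Next closest is /j/ at distance 5.

n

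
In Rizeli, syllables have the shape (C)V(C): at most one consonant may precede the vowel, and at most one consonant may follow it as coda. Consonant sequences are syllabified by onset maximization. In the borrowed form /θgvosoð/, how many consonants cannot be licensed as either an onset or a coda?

The consonants /θ/, /g/ cannot be parsed into a legal (C)V(C) syllable (at most one coda consonant is licensed; onsets are limited to one consonant).

2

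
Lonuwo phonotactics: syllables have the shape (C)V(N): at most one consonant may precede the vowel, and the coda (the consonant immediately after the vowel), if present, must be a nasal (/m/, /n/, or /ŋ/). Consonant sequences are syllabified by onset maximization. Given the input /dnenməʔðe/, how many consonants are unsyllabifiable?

The consonants /d/, /ʔ/ cannot be parsed into a legal (C)V(N) syllable (only a nasal (/m/, /n/, or /ŋ/) is licensed in coda position; onsets are limited to one consonant).

2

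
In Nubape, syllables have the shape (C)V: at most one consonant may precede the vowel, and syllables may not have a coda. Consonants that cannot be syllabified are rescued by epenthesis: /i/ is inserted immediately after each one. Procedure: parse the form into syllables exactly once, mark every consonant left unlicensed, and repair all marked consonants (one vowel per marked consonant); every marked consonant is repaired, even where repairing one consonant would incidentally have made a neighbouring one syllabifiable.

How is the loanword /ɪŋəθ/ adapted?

Syllabifying with onset maximization leaves /θ/ stranded (no codas are permitted; onsets are limited to one consonant).
Epenthesis after each stranded consonant: /θ/ → /θi/.

ɪŋəθi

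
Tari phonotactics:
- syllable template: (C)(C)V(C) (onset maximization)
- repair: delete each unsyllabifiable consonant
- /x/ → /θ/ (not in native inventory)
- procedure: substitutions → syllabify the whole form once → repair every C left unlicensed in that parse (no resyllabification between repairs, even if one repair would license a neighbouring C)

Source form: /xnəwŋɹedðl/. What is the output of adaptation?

Substitution: /x/ → /θ/, giving /θnəwŋɹedðl/.
Under (C)(C)V(C), the unsyllabifiable consonants are /ð/, /l/ (at most one coda consonant is licensed; onsets may contain at most 2 consonants).
Each unlicensed consonant is deleted: /ð/, /l/.

θnəwŋɹed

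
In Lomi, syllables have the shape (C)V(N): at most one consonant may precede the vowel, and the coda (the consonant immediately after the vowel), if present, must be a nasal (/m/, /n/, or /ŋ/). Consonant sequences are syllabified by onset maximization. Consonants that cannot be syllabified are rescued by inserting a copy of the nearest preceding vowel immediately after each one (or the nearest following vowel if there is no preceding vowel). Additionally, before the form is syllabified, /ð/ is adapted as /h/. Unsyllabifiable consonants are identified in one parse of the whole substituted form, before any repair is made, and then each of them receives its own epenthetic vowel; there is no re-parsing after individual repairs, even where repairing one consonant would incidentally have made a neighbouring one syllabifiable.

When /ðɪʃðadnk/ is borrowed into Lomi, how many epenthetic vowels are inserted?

4

After substitution the input is /hɪʃhadnk/.
The unsyllabifiable consonants are /ʃ/, /d/, /n/, /k/; each receives one epenthetic vowel.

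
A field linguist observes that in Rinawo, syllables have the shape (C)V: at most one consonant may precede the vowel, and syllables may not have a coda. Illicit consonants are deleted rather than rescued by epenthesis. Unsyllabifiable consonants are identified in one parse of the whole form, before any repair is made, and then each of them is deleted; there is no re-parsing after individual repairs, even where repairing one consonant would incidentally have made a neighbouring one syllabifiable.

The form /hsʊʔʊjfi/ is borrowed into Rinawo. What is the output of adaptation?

sʊʔʊfi

Under (C)V, the unsyllabifiable consonants are /h/, /j/ (no codas are permitted; onsets are limited to one consonant).
Deletion applies to /h/, /j/.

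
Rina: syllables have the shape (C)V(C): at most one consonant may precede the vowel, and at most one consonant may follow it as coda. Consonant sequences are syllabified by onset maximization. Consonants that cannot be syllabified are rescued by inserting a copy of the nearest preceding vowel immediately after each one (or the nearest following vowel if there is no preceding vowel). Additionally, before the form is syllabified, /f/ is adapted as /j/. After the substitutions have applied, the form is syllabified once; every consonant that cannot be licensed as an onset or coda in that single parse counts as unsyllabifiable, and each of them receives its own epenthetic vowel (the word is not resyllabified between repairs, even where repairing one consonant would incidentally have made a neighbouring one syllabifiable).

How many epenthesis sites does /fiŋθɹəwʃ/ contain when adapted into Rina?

2

After substitution the input is /jiŋθɹəwʃ/.
The unsyllabifiable consonants are /θ/, /ʃ/; each receives one epenthetic vowel.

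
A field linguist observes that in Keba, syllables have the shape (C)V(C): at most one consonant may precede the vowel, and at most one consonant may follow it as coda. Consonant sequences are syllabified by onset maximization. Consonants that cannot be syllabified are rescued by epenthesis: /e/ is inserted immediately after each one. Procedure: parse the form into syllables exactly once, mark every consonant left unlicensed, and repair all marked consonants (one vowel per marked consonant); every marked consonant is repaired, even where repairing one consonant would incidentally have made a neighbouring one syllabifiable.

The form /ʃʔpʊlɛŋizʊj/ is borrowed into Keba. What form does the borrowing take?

ʃeʔepʊlɛŋizʊj

The consonants /ʃ/, /ʔ/ cannot be parsed into a legal (C)V(C) syllable (at most one coda consonant is licensed; onsets are limited to one consonant).
Epenthesis after each stranded consonant: /ʃ/ → /ʃe/, /ʔ/ → /ʔe/.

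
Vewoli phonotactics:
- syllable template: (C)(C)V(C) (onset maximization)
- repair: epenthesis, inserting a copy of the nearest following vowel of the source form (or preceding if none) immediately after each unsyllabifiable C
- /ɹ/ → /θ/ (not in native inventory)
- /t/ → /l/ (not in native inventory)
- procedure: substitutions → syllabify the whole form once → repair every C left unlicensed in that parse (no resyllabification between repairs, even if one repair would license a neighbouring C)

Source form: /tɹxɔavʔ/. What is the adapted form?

lɔθxɔavʔa

Substitution: /t/ → /l/, /ɹ/ → /θ/, giving /lθxɔavʔ/.
The consonants /l/, /ʔ/ cannot be parsed into a legal (C)(C)V(C) syllable (at most one coda consonant is licensed; onsets may contain at most 2 consonants).
Epenthesis after each stranded consonant: /l/ → /lɔ/, /ʔ/ → /ʔa/.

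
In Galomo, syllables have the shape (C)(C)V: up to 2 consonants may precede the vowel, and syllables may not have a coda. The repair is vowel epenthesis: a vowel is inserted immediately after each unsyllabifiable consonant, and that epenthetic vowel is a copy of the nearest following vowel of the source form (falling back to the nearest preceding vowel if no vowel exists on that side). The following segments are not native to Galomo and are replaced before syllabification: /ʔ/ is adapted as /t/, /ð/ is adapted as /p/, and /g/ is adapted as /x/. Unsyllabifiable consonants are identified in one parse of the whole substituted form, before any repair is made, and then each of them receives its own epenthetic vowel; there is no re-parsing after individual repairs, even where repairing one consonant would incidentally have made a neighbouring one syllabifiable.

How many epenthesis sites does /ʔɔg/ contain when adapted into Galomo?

After substitution the input is /tɔx/.
The unsyllabifiable consonants are /x/; each receives one epenthetic vowel.

1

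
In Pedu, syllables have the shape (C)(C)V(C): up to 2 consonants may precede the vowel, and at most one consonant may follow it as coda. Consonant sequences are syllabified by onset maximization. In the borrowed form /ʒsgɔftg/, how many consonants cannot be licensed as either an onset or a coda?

3

The consonants /ʒ/, /t/, /g/ cannot be parsed into a legal (C)(C)V(C) syllable (at most one coda consonant is licensed; onsets may contain at most 2 consonants).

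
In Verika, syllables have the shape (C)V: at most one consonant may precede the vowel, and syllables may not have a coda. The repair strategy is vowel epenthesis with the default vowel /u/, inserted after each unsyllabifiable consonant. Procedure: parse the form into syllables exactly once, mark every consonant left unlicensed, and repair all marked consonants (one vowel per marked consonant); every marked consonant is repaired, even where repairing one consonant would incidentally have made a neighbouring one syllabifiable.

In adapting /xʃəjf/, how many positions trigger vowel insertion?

The unsyllabifiable consonants are /x/, /j/, /f/; each receives one epenthetic vowel.

3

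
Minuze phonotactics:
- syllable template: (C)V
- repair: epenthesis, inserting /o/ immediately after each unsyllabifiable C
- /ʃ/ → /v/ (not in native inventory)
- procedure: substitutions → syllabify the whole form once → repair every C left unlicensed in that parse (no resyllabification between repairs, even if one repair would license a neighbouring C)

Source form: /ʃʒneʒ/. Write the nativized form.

Substitution: /ʃ/ → /v/, giving /vʒneʒ/.
Syllabifying with onset maximization leaves /v/, /ʒ/, /ʒ/ stranded (no codas are permitted; onsets are limited to one consonant).
Each unlicensed consonant becomes the onset of a new syllable: /v/ → /vo/, /ʒ/ → /ʒo/, /ʒ/ → /ʒo/.

voʒoneʒo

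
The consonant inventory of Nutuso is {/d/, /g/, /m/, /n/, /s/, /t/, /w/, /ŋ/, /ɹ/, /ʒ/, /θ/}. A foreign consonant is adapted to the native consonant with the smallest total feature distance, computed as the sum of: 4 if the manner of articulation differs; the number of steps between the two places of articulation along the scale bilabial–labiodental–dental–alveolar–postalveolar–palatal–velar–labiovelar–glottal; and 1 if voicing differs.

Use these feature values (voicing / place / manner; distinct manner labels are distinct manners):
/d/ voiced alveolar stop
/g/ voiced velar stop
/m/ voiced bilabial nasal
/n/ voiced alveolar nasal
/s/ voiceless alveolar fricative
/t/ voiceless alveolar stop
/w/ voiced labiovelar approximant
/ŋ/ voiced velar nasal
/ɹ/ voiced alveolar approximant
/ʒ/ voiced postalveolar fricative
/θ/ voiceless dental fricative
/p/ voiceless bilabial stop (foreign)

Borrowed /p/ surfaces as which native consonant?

t

/t/ is closest: same manner (stop), place distance 3 (bilabial→alveolar), same voicing; total 3. Next closest is /d/ at distance 4.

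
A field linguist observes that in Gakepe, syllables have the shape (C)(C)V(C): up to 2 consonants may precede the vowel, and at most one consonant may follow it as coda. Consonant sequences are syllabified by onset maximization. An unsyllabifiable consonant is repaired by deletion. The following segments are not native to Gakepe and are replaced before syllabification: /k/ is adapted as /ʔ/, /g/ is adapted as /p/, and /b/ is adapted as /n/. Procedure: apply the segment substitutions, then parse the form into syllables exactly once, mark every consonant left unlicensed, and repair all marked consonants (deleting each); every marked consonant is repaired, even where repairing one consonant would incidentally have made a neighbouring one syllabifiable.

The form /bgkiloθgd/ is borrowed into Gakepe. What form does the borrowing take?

pʔiloθ

Substitution: /b/ → /n/, /g/ → /p/, /k/ → /ʔ/, giving /npʔiloθpd/.
Under (C)(C)V(C), the unsyllabifiable consonants are /n/, /p/, /d/ (at most one coda consonant is licensed; onsets may contain at most 2 consonants).
Each unlicensed consonant is deleted: /n/, /p/, /d/.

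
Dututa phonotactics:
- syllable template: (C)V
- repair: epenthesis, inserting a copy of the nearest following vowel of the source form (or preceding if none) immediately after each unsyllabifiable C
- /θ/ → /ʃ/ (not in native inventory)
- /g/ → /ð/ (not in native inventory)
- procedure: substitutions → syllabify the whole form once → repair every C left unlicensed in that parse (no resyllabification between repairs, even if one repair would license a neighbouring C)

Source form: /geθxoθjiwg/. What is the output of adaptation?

ðeʃoxoʃijiwiði

Substitution: /g/ → /ð/, /θ/ → /ʃ/, giving /ðeʃxoʃjiwð/.
Syllabifying with onset maximization leaves /ʃ/, /ʃ/, /w/, /ð/ stranded (no codas are permitted; onsets are limited to one consonant).
Each unlicensed consonant becomes the onset of a new syllable: /ʃ/ → /ʃo/, /ʃ/ → /ʃi/, /w/ → /wi/, /ð/ → /ði/.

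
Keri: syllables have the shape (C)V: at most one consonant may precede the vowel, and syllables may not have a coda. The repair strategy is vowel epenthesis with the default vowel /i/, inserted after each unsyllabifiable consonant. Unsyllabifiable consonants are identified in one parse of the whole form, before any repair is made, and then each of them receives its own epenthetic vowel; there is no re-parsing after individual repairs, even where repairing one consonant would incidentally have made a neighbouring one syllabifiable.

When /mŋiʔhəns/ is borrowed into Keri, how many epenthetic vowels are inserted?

The unsyllabifiable consonants are /m/, /ʔ/, /n/, /s/; each receives one epenthetic vowel.

4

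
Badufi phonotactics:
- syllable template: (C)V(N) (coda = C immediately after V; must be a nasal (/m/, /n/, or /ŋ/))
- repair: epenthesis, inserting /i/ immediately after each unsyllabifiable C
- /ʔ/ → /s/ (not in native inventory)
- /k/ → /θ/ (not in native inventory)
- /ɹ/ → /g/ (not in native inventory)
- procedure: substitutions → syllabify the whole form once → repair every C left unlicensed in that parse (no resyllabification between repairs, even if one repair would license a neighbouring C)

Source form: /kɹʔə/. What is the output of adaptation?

Substitution: /k/ → /θ/, /ɹ/ → /g/, /ʔ/ → /s/, giving /θgsə/.
Syllabifying with onset maximization leaves /θ/, /g/ stranded (only a nasal (/m/, /n/, or /ŋ/) is licensed in coda position; onsets are limited to one consonant).
Inserting the epenthetic vowel yields /θ/ → /θi/, /g/ → /gi/.

θigisə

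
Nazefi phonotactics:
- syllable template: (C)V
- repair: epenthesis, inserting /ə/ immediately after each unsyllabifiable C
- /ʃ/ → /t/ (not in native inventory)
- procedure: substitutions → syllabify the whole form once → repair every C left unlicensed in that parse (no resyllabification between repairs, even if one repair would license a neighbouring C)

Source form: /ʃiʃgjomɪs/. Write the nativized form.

Substitution: /ʃ/ → /t/, giving /titgjomɪs/.
Syllabifying with onset maximization leaves /t/, /g/, /s/ stranded (no codas are permitted; onsets are limited to one consonant).
Inserting the epenthetic vowel yields /t/ → /tə/, /g/ → /gə/, /s/ → /sə/.

titəgəjomɪsə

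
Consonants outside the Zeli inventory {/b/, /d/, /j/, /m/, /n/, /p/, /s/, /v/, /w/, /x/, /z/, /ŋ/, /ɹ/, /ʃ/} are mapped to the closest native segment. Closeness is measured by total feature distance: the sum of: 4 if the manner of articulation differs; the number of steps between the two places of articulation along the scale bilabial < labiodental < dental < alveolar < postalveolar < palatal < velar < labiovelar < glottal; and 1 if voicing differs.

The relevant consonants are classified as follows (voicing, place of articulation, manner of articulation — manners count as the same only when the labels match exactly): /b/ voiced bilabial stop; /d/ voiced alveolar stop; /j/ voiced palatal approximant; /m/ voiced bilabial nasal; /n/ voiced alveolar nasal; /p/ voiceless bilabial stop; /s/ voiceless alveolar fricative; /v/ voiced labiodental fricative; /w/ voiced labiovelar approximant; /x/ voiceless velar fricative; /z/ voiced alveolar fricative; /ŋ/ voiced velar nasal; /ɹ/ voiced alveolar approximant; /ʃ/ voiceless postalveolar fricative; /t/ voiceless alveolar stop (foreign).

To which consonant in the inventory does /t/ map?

/d/ is closest: same manner (stop), place distance 0 (alveolar→alveolar), voicing differs (+1); total 1. Next closest is /p/ at distance 3.

d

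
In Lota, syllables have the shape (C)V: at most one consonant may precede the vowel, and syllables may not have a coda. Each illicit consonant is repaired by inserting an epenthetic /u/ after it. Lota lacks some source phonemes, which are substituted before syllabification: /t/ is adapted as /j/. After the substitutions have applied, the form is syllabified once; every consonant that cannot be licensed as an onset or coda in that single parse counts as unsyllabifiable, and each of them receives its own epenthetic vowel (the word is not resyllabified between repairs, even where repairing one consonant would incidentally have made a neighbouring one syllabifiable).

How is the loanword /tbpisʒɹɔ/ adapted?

Substitution: /t/ → /j/, giving /jbpisʒɹɔ/.
Syllabifying with onset maximization leaves /j/, /b/, /s/, /ʒ/ stranded (no codas are permitted; onsets are limited to one consonant).
Inserting the epenthetic vowel yields /j/ → /ju/, /b/ → /bu/, /s/ → /su/, /ʒ/ → /ʒu/.

jubupisuʒuɹɔ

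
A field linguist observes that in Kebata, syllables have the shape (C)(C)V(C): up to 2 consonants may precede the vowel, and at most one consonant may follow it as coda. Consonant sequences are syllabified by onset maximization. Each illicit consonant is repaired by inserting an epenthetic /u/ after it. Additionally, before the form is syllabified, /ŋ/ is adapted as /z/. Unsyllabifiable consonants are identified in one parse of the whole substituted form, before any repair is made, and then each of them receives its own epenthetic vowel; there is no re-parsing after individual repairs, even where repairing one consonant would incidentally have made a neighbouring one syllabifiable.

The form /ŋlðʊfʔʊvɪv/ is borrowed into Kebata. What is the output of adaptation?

Substitution: /ŋ/ → /z/, giving /zlðʊfʔʊvɪv/.
Syllabifying with onset maximization leaves /z/ stranded (at most one coda consonant is licensed; onsets may contain at most 2 consonants).
Epenthesis after each stranded consonant: /z/ → /zu/.

zulðʊfʔʊvɪv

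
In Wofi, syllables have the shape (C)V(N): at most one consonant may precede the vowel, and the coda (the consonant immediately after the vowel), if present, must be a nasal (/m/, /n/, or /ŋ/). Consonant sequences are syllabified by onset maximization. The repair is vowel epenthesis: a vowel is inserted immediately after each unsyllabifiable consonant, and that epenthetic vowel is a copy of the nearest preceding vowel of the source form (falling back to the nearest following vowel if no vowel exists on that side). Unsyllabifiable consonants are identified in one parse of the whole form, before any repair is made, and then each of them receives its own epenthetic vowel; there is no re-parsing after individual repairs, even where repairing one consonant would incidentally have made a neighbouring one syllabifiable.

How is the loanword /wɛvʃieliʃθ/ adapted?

Syllabifying with onset maximization leaves /v/, /ʃ/, /θ/ stranded (only a nasal (/m/, /n/, or /ŋ/) is licensed in coda position; onsets are limited to one consonant).
Epenthesis after each stranded consonant: /v/ → /vɛ/, /ʃ/ → /ʃi/, /θ/ → /θi/.

wɛvɛʃieliʃiθi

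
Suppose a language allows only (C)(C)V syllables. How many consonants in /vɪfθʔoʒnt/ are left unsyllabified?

4

The consonants /f/, /ʒ/, /n/, /t/ cannot be parsed into a legal (C)(C)V syllable (no codas are permitted; onsets may contain at most 2 consonants).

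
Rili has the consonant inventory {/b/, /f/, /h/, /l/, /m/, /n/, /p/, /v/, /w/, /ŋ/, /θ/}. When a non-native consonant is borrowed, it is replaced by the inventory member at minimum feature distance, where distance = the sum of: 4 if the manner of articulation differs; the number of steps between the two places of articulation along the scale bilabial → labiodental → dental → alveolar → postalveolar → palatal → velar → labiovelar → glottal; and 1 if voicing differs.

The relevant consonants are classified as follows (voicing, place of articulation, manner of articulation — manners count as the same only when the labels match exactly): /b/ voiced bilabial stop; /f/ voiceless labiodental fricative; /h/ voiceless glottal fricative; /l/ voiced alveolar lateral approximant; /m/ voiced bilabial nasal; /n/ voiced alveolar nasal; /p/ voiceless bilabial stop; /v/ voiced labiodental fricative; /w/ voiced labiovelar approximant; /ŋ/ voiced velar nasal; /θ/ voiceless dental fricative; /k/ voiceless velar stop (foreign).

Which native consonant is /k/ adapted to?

/ŋ/ is closest: manner differs (stop→nasal, +4), place distance 0 (velar→velar), voicing differs (+1); total 5. Next closest is /h/ at distance 6.

ŋ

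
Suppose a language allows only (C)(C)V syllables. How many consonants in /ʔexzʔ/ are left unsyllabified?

The consonants /x/, /z/, /ʔ/ cannot be parsed into a legal (C)(C)V syllable (no codas are permitted; onsets may contain at most 2 consonants).

3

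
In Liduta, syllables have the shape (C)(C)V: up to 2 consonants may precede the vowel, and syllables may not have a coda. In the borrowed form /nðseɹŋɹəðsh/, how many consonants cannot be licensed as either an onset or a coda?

5

Under (C)(C)V, the unsyllabifiable consonants are /n/, /ɹ/, /ð/, /s/, /h/ (no codas are permitted; onsets may contain at most 2 consonants).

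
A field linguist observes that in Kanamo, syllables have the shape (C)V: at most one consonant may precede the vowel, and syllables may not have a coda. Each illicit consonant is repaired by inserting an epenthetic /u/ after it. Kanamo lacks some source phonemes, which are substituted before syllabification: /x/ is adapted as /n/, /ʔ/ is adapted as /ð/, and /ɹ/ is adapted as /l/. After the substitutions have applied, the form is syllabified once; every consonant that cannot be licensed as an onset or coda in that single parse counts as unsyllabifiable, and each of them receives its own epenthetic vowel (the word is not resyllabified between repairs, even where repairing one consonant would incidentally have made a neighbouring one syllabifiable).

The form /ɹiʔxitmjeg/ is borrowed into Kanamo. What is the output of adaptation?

liðunitumujegu

Substitution: /ɹ/ → /l/, /ʔ/ → /ð/, /x/ → /n/, giving /liðnitmjeg/.
Under (C)V, the unsyllabifiable consonants are /ð/, /t/, /m/, /g/ (no codas are permitted; onsets are limited to one consonant).
Each unlicensed consonant becomes the onset of a new syllable: /ð/ → /ðu/, /t/ → /tu/, /m/ → /mu/, /g/ → /gu/.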